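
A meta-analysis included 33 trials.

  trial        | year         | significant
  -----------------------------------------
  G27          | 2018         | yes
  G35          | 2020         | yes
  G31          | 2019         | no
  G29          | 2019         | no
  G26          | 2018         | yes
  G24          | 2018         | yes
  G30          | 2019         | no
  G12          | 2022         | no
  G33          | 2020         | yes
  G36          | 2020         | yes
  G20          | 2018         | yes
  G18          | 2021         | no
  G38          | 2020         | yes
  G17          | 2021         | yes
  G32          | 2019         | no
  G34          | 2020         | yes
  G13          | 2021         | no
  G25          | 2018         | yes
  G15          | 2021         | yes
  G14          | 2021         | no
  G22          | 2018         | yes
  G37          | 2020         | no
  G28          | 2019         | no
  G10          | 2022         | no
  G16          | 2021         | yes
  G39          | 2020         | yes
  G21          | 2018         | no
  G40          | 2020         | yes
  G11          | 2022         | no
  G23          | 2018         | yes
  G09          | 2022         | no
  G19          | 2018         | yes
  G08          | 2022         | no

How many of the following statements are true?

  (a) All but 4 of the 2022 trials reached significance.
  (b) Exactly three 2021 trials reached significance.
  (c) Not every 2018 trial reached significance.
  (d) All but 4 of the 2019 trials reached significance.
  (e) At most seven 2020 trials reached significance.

(a) 2022: |A| = 5, |A ∩ B| = 0; needs |A ∖ B| = 4 — false.
(b) 2021: |A| = 6, |A ∩ B| = 3; needs |A ∩ B| = 3 — true.
(c) 2018: |A| = 9, |A ∩ B| = 8; needs A ⊄ B (|A ∖ B| ≥ 1) — true.
(d) 2019: |A| = 5, |A ∩ B| = 0; needs |A ∖ B| = 4 — false.
(e) 2020: |A| = 8, |A ∩ B| = 7; needs |A ∩ B| ≤ 7 — true.

3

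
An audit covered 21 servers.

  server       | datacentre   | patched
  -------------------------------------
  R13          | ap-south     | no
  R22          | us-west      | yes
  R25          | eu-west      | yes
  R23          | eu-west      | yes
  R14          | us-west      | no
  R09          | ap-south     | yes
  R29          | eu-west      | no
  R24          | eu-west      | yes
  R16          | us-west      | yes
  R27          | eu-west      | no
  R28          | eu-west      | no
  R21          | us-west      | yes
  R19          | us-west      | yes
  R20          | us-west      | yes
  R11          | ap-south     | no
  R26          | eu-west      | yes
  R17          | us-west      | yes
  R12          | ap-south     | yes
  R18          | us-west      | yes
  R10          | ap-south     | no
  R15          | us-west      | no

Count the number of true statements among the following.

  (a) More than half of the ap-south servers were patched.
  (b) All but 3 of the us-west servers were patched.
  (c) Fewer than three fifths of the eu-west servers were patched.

(a) ap-south: |A| = 5, |A ∩ B| = 2; needs |A ∩ B| > |A ∖ B| — false.
(b) us-west: |A| = 9, |A ∩ B| = 7; needs |A ∖ B| = 3 — false.
(c) eu-west: |A| = 7, |A ∩ B| = 4; needs |A ∩ B| / |A| < 3/5 — true.

1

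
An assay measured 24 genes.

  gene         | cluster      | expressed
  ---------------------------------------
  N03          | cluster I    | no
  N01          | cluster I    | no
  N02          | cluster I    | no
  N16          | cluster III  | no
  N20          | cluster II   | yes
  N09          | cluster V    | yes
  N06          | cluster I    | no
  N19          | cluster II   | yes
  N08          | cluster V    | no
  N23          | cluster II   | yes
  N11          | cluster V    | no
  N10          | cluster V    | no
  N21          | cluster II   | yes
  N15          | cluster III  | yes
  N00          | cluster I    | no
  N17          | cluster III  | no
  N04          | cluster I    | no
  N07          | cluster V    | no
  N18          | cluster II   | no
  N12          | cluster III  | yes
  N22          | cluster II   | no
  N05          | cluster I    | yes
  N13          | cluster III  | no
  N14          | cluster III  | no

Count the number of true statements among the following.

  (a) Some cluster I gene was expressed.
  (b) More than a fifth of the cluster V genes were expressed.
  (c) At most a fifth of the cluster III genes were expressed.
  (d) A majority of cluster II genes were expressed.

2

(a) cluster I: |A| = 7, |A ∩ B| = 1; needs A ∩ B ≠ ∅ (|A ∩ B| ≥ 1) — true.
(b) cluster V: |A| = 5, |A ∩ B| = 1; needs |A ∩ B| / |A| > 1/5 — false.
(c) cluster III: |A| = 6, |A ∩ B| = 2; needs |A ∩ B| / |A| ≤ 1/5 — false.
(d) cluster II: |A| = 6, |A ∩ B| = 4; needs |A ∩ B| > |A ∖ B| — true.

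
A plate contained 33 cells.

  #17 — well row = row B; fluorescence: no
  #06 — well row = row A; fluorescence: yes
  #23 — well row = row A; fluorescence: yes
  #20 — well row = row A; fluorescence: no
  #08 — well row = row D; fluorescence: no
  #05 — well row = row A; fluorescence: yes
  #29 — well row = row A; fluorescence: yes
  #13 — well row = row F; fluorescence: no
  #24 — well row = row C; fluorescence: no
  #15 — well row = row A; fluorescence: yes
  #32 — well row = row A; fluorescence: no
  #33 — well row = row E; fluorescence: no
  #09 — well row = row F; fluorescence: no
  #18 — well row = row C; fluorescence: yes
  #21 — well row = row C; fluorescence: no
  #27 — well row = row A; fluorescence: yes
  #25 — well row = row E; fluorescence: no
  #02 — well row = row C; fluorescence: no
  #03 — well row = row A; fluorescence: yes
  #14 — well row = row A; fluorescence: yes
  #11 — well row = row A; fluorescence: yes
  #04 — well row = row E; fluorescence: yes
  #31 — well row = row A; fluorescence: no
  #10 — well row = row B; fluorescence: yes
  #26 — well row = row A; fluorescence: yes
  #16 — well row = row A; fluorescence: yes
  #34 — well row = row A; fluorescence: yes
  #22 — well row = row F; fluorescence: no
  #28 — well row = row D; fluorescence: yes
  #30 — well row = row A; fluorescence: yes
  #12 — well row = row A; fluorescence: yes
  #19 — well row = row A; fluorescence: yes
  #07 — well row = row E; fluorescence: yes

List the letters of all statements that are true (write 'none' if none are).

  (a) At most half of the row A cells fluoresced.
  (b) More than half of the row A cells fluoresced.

|A| = 18, |A ∩ B| = 15, |A ∖ B| = 3.
(a) |A ∩ B| ≤ |A ∖ B|: fails.
(b) |A ∩ B| > |A ∖ B|: holds.

(b)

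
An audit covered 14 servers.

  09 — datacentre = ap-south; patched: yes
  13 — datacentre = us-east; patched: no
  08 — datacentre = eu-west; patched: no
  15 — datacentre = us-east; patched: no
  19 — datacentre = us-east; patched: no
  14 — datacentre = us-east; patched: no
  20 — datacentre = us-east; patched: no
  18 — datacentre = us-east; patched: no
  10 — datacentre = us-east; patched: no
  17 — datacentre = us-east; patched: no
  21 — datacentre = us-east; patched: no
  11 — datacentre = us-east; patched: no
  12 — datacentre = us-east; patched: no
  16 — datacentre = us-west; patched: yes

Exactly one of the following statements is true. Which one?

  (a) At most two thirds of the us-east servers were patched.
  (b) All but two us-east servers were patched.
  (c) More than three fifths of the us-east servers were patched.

|A| = 11, |A ∩ B| = 0, |A ∖ B| = 11.
(a) requires |A ∩ B| / |A| ≤ 2/3: true.
(b) requires |A ∖ B| = 2: false.
(c) requires |A ∩ B| / |A| > 3/5: false.

(a)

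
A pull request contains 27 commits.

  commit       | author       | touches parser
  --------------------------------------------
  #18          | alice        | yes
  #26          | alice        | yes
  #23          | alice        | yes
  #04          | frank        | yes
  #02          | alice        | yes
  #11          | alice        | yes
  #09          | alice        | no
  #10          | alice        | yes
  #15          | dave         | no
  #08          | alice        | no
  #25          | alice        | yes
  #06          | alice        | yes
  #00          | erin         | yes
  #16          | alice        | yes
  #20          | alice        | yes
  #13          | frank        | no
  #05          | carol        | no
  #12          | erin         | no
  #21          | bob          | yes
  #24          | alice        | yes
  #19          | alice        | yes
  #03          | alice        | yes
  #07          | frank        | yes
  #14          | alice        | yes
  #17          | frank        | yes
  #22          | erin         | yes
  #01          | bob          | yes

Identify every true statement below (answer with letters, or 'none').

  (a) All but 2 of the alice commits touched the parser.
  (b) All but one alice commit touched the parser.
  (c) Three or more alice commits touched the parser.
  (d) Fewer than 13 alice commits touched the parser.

(a), (c)

|A| = 16, |A ∩ B| = 14, |A ∖ B| = 2.
(a) |A ∖ B| = 2: holds.
(b) |A ∖ B| = 1: fails.
(c) |A ∩ B| ≥ 3: holds.
(d) |A ∩ B| < 13: fails.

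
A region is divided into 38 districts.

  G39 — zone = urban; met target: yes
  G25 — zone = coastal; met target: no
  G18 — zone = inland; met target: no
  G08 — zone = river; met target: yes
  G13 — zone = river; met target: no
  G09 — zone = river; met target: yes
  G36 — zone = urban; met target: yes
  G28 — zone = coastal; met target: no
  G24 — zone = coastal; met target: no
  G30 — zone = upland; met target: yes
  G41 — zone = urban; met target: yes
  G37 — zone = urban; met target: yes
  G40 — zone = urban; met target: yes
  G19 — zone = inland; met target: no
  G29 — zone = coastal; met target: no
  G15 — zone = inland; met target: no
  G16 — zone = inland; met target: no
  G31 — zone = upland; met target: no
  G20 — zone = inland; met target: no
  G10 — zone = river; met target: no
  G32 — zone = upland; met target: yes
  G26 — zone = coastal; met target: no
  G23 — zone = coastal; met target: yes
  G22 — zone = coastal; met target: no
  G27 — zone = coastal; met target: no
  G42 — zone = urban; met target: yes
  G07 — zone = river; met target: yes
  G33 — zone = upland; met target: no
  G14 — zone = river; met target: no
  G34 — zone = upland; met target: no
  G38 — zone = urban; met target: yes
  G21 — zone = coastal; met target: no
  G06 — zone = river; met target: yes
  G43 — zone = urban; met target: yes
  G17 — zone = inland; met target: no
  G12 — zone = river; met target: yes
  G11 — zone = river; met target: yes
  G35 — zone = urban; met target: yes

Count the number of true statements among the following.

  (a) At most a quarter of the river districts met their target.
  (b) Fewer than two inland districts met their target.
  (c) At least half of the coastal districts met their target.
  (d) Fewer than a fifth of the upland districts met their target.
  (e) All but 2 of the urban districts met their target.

(a) river: |A| = 9, |A ∩ B| = 6; needs |A ∩ B| / |A| ≤ 1/4 — false.
(b) inland: |A| = 6, |A ∩ B| = 0; needs |A ∩ B| < 2 — true.
(c) coastal: |A| = 9, |A ∩ B| = 1; needs |A ∩ B| ≥ |A ∖ B| — false.
(d) upland: |A| = 5, |A ∩ B| = 2; needs |A ∩ B| / |A| < 1/5 — false.
(e) urban: |A| = 9, |A ∩ B| = 9; needs |A ∖ B| = 2 — false.

1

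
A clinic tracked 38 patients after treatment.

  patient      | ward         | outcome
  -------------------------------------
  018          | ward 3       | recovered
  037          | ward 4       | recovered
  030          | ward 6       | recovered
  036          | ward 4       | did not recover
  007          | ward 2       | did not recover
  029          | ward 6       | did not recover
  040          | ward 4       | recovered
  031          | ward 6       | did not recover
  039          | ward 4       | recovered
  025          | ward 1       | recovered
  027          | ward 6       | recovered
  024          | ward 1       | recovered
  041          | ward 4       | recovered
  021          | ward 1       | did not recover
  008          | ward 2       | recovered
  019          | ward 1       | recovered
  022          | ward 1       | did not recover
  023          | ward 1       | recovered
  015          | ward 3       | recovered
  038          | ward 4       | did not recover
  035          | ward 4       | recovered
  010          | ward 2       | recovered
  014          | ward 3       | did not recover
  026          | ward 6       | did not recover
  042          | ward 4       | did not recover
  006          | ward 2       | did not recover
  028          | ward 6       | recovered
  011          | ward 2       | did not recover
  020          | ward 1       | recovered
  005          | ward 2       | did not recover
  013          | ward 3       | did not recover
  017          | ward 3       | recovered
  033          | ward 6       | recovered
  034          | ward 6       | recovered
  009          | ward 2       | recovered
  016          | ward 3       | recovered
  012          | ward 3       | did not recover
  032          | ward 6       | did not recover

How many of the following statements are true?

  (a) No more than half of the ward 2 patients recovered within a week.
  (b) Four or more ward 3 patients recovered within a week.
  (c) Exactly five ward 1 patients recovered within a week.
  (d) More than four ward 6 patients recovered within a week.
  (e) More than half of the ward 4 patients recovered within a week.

5

(a) ward 2: |A| = 7, |A ∩ B| = 3; needs |A ∩ B| ≤ |A ∖ B| — true.
(b) ward 3: |A| = 7, |A ∩ B| = 4; needs |A ∩ B| ≥ 4 — true.
(c) ward 1: |A| = 7, |A ∩ B| = 5; needs |A ∩ B| = 5 — true.
(d) ward 6: |A| = 9, |A ∩ B| = 5; needs |A ∩ B| > 4 — true.
(e) ward 4: |A| = 8, |A ∩ B| = 5; needs |A ∩ B| > |A ∖ B| — true.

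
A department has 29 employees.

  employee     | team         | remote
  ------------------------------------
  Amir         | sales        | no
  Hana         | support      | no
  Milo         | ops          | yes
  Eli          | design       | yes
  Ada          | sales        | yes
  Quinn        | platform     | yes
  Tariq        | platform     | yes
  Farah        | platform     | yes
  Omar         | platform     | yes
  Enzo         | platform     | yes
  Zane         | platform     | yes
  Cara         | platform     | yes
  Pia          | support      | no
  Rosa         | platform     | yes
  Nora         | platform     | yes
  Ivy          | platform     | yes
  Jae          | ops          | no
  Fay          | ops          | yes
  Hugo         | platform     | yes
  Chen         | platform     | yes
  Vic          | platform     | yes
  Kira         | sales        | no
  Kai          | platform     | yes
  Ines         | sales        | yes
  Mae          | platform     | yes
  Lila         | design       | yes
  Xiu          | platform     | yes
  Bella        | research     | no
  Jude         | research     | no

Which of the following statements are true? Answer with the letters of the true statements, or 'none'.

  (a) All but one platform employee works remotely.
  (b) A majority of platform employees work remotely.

|A| = 16, |A ∩ B| = 16, |A ∖ B| = 0.
(a) |A ∖ B| = 1: fails.
(b) |A ∩ B| > |A ∖ B|: holds.

(b)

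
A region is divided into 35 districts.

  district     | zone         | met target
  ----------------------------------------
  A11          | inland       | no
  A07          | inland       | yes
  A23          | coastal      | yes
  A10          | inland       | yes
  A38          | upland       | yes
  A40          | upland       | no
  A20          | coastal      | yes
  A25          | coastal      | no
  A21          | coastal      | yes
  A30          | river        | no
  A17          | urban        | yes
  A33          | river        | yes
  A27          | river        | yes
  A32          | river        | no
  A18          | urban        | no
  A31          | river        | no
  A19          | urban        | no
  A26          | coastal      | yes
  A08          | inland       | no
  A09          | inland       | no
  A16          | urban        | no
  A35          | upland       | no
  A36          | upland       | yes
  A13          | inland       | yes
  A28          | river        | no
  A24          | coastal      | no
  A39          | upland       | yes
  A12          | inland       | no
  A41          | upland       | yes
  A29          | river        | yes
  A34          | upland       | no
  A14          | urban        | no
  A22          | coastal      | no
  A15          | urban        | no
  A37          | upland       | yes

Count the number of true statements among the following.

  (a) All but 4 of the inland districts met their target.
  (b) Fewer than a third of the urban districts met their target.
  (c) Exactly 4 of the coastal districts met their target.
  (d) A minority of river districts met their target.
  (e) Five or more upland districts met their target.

5

(a) inland: |A| = 7, |A ∩ B| = 3; needs |A ∖ B| = 4 — true.
(b) urban: |A| = 6, |A ∩ B| = 1; needs |A ∩ B| / |A| < 1/3 — true.
(c) coastal: |A| = 7, |A ∩ B| = 4; needs |A ∩ B| = 4 — true.
(d) river: |A| = 7, |A ∩ B| = 3; needs |A ∩ B| < |A ∖ B| — true.
(e) upland: |A| = 8, |A ∩ B| = 5; needs |A ∩ B| ≥ 5 — true.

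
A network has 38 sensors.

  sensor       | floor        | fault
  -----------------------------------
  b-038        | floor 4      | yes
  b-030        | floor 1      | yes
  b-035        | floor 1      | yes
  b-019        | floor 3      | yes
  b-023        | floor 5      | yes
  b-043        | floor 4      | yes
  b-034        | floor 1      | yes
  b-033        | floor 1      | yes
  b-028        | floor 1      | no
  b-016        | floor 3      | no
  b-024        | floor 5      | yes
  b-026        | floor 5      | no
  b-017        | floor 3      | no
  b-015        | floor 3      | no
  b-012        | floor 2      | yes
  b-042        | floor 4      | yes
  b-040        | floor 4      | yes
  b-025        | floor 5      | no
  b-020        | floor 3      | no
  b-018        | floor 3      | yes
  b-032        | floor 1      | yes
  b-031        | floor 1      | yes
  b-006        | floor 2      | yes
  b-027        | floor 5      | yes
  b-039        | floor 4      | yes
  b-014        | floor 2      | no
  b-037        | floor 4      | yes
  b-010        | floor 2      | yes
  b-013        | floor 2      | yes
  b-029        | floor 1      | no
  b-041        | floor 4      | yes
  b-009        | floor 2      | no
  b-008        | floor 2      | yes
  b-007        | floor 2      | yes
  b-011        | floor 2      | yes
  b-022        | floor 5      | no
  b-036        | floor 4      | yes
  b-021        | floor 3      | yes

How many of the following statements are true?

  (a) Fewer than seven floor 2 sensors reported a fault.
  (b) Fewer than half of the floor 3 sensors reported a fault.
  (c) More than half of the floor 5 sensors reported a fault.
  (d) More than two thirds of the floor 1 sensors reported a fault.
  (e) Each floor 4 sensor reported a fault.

3

(a) floor 2: |A| = 9, |A ∩ B| = 7; needs |A ∩ B| < 7 — false.
(b) floor 3: |A| = 7, |A ∩ B| = 3; needs |A ∩ B| < |A ∖ B| — true.
(c) floor 5: |A| = 6, |A ∩ B| = 3; needs |A ∩ B| > |A ∖ B| — false.
(d) floor 1: |A| = 8, |A ∩ B| = 6; needs |A ∩ B| / |A| > 2/3 — true.
(e) floor 4: |A| = 8, |A ∩ B| = 8; needs A ⊆ B, i.e. every element of A is in B (|A ∖ B| = 0) — true.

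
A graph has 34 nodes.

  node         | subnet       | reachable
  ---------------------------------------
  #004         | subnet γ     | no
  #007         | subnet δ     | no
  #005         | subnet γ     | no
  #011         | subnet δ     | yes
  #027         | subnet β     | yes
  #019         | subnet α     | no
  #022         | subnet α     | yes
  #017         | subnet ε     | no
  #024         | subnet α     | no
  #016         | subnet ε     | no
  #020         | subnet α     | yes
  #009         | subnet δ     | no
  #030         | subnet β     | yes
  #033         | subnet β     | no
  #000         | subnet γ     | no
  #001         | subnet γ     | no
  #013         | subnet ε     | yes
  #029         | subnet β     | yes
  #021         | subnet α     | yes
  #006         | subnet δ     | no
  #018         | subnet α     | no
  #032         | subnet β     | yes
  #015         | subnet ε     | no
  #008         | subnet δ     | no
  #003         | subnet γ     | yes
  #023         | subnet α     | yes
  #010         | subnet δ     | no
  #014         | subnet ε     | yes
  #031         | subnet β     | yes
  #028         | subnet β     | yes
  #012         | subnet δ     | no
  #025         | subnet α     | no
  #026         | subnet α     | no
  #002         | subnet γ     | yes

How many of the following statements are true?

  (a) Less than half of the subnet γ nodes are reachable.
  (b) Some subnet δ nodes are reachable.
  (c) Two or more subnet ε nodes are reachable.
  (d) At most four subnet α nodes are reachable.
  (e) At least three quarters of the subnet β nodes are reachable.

5

(a) subnet γ: |A| = 6, |A ∩ B| = 2; needs |A ∩ B| < |A ∖ B| — true.
(b) subnet δ: |A| = 7, |A ∩ B| = 1; needs A ∩ B ≠ ∅ (|A ∩ B| ≥ 1) — true.
(c) subnet ε: |A| = 5, |A ∩ B| = 2; needs |A ∩ B| ≥ 2 — true.
(d) subnet α: |A| = 9, |A ∩ B| = 4; needs |A ∩ B| ≤ 4 — true.
(e) subnet β: |A| = 7, |A ∩ B| = 6; needs |A ∩ B| / |A| ≥ 3/4 — true.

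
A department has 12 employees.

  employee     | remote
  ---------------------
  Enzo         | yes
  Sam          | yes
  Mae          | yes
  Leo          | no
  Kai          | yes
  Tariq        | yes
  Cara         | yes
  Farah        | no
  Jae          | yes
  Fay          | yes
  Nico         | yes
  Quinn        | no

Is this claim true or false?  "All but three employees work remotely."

The determiner here denotes the relation: |A ∖ B| = 3.
A (the restrictor) = {Enzo, Sam, Mae, Leo, Kai, Tariq, Cara, Farah, Jae, Fay, Nico, Quinn}, |A| = 12.
A ∖ B = {Leo, Farah, Quinn}, so |A ∖ B| = 3.
|A ∖ B| = 3, so the statement is true.

True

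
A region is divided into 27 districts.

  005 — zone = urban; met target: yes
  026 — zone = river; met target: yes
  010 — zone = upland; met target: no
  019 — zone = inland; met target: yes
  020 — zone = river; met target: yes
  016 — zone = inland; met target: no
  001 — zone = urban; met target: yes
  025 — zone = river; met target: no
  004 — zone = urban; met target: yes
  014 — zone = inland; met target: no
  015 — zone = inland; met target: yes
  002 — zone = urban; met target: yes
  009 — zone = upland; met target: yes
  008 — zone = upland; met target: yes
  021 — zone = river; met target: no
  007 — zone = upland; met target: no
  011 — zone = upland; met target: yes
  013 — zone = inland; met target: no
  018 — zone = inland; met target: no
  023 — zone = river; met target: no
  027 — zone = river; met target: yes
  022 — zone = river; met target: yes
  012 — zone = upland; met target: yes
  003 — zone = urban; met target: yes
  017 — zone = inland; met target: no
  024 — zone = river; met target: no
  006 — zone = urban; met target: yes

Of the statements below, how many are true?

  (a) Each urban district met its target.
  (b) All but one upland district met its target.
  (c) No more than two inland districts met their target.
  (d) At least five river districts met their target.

(a) urban: |A| = 6, |A ∩ B| = 6; needs A ⊆ B, i.e. every element of A is in B (|A ∖ B| = 0) — true.
(b) upland: |A| = 6, |A ∩ B| = 4; needs |A ∖ B| = 1 — false.
(c) inland: |A| = 7, |A ∩ B| = 2; needs |A ∩ B| ≤ 2 — true.
(d) river: |A| = 8, |A ∩ B| = 4; needs |A ∩ B| ≥ 5 — false.

2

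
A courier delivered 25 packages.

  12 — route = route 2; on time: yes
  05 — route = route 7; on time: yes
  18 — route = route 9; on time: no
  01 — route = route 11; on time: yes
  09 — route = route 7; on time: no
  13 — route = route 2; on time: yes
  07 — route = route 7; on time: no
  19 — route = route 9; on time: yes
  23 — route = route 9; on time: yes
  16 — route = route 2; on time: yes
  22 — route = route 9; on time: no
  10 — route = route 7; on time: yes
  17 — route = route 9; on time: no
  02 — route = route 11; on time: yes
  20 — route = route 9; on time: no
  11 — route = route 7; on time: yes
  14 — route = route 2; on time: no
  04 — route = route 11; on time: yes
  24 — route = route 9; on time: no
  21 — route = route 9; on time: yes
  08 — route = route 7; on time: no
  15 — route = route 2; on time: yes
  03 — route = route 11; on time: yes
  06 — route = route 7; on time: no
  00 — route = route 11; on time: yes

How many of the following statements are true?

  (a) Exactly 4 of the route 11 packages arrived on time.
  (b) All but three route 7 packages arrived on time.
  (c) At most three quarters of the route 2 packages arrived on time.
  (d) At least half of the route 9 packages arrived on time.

0

(a) route 11: |A| = 5, |A ∩ B| = 5; needs |A ∩ B| = 4 — false.
(b) route 7: |A| = 7, |A ∩ B| = 3; needs |A ∖ B| = 3 — false.
(c) route 2: |A| = 5, |A ∩ B| = 4; needs |A ∩ B| / |A| ≤ 3/4 — false.
(d) route 9: |A| = 8, |A ∩ B| = 3; needs |A ∩ B| ≥ |A ∖ B| — false.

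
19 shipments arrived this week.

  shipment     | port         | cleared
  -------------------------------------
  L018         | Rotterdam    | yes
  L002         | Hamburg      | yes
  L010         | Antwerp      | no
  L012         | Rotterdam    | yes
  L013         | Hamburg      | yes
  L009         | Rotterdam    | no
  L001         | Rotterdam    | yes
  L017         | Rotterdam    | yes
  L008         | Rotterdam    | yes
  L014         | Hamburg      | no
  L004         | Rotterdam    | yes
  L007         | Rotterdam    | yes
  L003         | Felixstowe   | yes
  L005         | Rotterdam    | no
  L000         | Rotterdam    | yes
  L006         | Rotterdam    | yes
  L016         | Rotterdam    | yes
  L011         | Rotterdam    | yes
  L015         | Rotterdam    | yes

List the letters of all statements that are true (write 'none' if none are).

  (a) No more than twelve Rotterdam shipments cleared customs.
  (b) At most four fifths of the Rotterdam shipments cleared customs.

(a)

|A| = 14, |A ∩ B| = 12, |A ∖ B| = 2.
(a) |A ∩ B| ≤ 12: holds.
(b) |A ∩ B| / |A| ≤ 4/5: fails.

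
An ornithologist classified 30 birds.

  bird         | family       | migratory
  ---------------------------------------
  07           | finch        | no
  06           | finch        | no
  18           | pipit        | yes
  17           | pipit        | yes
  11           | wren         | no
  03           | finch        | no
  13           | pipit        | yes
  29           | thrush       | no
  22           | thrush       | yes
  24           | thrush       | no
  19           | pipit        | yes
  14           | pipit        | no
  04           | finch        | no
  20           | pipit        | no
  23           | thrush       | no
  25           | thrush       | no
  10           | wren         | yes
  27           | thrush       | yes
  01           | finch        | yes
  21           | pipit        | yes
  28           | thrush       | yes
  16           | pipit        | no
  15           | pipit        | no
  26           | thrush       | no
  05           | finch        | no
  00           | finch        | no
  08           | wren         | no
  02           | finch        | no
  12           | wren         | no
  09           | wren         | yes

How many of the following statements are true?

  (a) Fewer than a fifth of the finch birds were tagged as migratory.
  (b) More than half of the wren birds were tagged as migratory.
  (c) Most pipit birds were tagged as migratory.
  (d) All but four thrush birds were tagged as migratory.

2

(a) finch: |A| = 8, |A ∩ B| = 1; needs |A ∩ B| / |A| < 1/5 — true.
(b) wren: |A| = 5, |A ∩ B| = 2; needs |A ∩ B| > |A ∖ B| — false.
(c) pipit: |A| = 9, |A ∩ B| = 5; needs |A ∩ B| > |A ∖ B| — true.
(d) thrush: |A| = 8, |A ∩ B| = 3; needs |A ∖ B| = 4 — false.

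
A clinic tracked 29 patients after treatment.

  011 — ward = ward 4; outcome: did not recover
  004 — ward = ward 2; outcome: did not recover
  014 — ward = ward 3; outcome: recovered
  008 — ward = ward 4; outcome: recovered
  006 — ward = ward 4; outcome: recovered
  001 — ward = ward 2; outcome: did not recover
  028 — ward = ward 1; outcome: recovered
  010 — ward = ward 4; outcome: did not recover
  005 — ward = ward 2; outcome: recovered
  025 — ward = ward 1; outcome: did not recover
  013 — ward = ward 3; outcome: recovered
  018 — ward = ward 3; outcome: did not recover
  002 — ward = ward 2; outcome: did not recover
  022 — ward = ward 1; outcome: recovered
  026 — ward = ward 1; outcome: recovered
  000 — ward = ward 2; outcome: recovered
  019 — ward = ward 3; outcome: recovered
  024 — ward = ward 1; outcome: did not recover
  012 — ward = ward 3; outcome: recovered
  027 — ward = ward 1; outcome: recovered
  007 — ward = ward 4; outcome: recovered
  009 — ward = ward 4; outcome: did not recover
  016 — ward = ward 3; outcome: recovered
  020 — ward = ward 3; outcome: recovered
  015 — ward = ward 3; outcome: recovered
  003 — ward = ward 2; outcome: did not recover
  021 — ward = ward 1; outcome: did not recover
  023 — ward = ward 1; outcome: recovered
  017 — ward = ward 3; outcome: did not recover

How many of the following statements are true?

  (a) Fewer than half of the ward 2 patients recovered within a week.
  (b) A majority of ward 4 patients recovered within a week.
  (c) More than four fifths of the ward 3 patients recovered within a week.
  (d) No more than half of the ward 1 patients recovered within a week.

1

(a) ward 2: |A| = 6, |A ∩ B| = 2; needs |A ∩ B| < |A ∖ B| — true.
(b) ward 4: |A| = 6, |A ∩ B| = 3; needs |A ∩ B| > |A ∖ B| — false.
(c) ward 3: |A| = 9, |A ∩ B| = 7; needs |A ∩ B| / |A| > 4/5 — false.
(d) ward 1: |A| = 8, |A ∩ B| = 5; needs |A ∩ B| ≤ |A ∖ B| — false.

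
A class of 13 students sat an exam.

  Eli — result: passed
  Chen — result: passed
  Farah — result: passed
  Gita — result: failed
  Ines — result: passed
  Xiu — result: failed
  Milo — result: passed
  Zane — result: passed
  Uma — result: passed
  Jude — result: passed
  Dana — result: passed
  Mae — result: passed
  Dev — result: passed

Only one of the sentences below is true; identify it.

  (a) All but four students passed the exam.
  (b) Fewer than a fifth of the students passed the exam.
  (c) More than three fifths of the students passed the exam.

|A| = 13, |A ∩ B| = 11, |A ∖ B| = 2.
(a) requires |A ∖ B| = 4: false.
(b) requires |A ∩ B| / |A| < 1/5: false.
(c) requires |A ∩ B| / |A| > 3/5: true.

(c)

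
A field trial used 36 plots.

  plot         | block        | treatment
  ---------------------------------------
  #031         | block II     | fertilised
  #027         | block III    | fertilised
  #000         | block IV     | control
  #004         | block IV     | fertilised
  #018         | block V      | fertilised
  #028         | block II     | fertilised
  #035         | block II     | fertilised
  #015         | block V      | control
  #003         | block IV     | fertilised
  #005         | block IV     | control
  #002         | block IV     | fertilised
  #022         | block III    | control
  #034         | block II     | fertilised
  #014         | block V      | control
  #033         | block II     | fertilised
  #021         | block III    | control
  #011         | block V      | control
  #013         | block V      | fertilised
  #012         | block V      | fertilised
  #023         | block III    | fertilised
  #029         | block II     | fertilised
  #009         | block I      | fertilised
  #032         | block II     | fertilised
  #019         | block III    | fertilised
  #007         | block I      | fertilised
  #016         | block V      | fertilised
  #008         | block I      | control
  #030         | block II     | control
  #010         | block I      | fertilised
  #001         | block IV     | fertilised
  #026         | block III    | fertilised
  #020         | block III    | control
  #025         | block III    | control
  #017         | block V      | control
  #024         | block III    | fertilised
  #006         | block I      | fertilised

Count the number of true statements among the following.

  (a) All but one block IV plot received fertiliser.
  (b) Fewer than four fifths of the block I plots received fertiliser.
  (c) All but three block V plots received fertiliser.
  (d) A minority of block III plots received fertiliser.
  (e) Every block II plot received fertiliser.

(a) block IV: |A| = 6, |A ∩ B| = 4; needs |A ∖ B| = 1 — false.
(b) block I: |A| = 5, |A ∩ B| = 4; needs |A ∩ B| / |A| < 4/5 — false.
(c) block V: |A| = 8, |A ∩ B| = 4; needs |A ∖ B| = 3 — false.
(d) block III: |A| = 9, |A ∩ B| = 5; needs |A ∩ B| < |A ∖ B| — false.
(e) block II: |A| = 8, |A ∩ B| = 7; needs A ⊆ B, i.e. every element of A is in B (|A ∖ B| = 0) — false.

0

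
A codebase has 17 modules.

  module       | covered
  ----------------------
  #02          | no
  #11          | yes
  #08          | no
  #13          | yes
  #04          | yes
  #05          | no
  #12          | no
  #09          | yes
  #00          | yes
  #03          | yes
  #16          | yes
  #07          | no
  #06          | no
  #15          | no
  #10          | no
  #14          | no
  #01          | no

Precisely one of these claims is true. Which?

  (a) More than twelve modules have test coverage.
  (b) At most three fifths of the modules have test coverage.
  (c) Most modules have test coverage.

|A| = 17, |A ∩ B| = 7, |A ∖ B| = 10.
(a) requires |A ∩ B| > 12: false.
(b) requires |A ∩ B| / |A| ≤ 3/5: true.
(c) requires |A ∩ B| > |A ∖ B|: false.

(b)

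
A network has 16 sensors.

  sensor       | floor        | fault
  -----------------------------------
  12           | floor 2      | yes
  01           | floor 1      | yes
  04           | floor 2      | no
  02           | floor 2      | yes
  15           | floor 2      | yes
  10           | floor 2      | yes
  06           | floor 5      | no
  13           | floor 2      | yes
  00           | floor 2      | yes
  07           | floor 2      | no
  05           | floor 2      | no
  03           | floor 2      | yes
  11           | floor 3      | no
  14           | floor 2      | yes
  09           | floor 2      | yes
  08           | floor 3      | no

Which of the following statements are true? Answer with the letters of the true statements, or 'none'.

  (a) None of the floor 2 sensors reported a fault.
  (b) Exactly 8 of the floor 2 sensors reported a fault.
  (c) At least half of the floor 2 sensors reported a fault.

(c)

|A| = 12, |A ∩ B| = 9, |A ∖ B| = 3.
(a) A ∩ B = ∅ (|A ∩ B| = 0): fails.
(b) |A ∩ B| = 8: fails.
(c) |A ∩ B| ≥ |A ∖ B|: holds.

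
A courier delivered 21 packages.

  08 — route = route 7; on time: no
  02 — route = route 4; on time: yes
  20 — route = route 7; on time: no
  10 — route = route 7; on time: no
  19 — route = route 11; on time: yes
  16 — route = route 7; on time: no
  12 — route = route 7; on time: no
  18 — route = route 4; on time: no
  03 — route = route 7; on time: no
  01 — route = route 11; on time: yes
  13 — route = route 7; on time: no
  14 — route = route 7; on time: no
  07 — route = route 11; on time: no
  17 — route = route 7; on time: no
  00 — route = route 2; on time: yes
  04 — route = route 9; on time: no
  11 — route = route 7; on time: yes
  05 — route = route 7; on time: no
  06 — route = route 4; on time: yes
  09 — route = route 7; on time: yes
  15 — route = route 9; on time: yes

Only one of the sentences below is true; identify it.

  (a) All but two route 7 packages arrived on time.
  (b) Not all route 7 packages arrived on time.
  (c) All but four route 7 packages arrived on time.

(b)

|A| = 12, |A ∩ B| = 2, |A ∖ B| = 10.
(a) requires |A ∖ B| = 2: false.
(b) requires A ⊄ B (|A ∖ B| ≥ 1): true.
(c) requires |A ∖ B| = 4: false.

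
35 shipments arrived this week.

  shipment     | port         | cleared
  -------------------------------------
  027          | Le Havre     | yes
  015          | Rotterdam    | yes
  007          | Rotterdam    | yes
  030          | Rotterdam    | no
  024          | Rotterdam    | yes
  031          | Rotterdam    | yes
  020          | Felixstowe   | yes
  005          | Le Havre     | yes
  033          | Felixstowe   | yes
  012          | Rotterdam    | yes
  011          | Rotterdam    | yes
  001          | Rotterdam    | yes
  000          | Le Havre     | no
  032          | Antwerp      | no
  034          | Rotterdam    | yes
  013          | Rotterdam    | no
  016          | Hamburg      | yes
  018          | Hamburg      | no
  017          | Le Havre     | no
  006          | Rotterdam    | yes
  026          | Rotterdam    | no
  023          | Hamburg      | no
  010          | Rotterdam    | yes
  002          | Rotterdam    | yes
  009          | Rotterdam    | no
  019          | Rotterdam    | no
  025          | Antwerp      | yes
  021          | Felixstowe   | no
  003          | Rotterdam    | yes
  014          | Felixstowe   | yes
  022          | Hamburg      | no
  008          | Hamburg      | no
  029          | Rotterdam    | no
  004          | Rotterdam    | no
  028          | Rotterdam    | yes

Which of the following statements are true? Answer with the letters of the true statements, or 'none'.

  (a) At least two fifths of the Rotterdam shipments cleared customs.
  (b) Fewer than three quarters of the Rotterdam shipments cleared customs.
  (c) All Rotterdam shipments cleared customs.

|A| = 20, |A ∩ B| = 13, |A ∖ B| = 7.
(a) |A ∩ B| / |A| ≥ 2/5: holds.
(b) |A ∩ B| / |A| < 3/4: holds.
(c) A ⊆ B, i.e. every element of A is in B (|A ∖ B| = 0): fails.

(a), (b)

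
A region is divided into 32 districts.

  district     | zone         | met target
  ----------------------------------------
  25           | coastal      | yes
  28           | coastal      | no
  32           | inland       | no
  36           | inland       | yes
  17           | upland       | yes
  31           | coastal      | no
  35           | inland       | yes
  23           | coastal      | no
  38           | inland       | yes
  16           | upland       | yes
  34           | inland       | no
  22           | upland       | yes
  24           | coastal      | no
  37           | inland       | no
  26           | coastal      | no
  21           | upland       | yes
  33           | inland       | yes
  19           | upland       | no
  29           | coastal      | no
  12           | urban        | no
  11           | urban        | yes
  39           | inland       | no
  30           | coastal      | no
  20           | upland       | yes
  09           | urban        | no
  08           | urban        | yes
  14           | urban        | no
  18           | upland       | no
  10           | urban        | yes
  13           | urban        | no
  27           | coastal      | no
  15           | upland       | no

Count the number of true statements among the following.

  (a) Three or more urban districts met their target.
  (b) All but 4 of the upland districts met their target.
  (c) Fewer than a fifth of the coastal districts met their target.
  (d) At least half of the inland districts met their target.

(a) urban: |A| = 7, |A ∩ B| = 3; needs |A ∩ B| ≥ 3 — true.
(b) upland: |A| = 8, |A ∩ B| = 5; needs |A ∖ B| = 4 — false.
(c) coastal: |A| = 9, |A ∩ B| = 1; needs |A ∩ B| / |A| < 1/5 — true.
(d) inland: |A| = 8, |A ∩ B| = 4; needs |A ∩ B| ≥ |A ∖ B| — true.

3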